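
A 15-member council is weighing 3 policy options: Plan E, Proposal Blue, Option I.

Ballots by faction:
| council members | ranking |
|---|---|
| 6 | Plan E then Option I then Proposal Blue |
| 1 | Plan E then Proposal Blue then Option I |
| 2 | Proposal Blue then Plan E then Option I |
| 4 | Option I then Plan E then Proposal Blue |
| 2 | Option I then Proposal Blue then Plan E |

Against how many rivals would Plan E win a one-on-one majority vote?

2

Plan E against each rival (15 council members):
Plan E–Proposal Blue: Plan E 11–4.
Plan E vs Option I: Plan E preferred on 6+1+2 = 9 ballots; Plan E wins 9–6.
Plan E beats Proposal Blue, Option I — 2 pairwise wins.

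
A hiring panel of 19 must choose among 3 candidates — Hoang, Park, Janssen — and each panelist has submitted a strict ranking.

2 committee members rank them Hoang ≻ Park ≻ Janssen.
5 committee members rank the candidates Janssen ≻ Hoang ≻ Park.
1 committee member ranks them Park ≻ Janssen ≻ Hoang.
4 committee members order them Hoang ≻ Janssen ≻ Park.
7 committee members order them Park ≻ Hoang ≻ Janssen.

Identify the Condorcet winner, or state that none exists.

Hoang

Pairwise majorities:
Hoang vs Park: 2+5+4 = 11 for Hoang, 8 for Park — Hoang by 11–8.
Hoang vs Janssen: 2+4+7 = 13 for Hoang, 6 for Janssen — Hoang by 13–6.
Park vs Janssen: Park is ranked higher on 2+1+7 = 10 ballots, Janssen on 9. Park wins 10–9.
Hoang defeats every rival head-to-head and is the Condorcet winner.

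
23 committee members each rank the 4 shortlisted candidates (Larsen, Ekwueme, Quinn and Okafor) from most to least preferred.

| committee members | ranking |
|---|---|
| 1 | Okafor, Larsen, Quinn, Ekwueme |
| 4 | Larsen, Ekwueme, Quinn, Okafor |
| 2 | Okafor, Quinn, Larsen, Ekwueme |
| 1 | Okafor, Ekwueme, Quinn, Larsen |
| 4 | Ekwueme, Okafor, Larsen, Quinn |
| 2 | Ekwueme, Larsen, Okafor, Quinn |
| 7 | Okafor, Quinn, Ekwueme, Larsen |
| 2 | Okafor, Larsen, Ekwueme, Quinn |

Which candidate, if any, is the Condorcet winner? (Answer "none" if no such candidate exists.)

Okafor

Head-to-head results (23 committee members):
Larsen vs Ekwueme: Ekwueme wins 14–9.
Larsen vs Quinn: Larsen is ranked higher on 1+4+4+2+2 = 13 ballots, Quinn on 10. Larsen wins 13–10.
Larsen–Okafor: Okafor 17–6.
Ekwueme vs Quinn: Ekwueme wins 13–10.
Ekwueme vs Okafor: Okafor wins 13–10.
Quinn vs Okafor: 4 for Quinn, 19 for Okafor — Okafor by 19–4.
Only Okafor has no losses; Okafor is the Condorcet winner.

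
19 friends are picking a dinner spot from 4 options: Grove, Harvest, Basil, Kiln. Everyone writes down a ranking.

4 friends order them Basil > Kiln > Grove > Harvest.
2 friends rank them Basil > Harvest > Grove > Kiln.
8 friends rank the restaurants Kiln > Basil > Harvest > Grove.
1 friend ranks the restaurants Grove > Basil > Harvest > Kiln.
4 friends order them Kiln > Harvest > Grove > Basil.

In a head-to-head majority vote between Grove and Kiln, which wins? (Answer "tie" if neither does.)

Kiln

Ballots ranking Grove above Kiln: 2 + 1 = 3.
Ballots ranking Kiln above Grove: 19 − 3 = 16.
Kiln wins the head-to-head 16–3.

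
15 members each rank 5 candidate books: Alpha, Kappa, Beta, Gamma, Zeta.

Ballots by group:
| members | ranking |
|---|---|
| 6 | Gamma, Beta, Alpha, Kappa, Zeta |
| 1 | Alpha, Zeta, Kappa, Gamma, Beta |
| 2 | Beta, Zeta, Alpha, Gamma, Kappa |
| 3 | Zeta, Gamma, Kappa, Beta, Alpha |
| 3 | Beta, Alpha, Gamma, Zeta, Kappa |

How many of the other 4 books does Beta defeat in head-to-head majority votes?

Beta against each rival (15 members):
Beta vs Alpha: Beta wins 14–1.
Beta vs Kappa: Beta preferred on 6+2+3 = 11 ballots; Beta wins 11–4.
Beta vs Gamma: Beta is ranked higher on 2+3 = 5 ballots, Gamma on 10. Gamma wins 10–5.
Beta vs Zeta: 6+2+3 = 11 for Beta, 4 for Zeta — Beta by 11–4.
Beta beats Alpha, Kappa, Zeta; loses to Gamma — 3 pairwise wins.

3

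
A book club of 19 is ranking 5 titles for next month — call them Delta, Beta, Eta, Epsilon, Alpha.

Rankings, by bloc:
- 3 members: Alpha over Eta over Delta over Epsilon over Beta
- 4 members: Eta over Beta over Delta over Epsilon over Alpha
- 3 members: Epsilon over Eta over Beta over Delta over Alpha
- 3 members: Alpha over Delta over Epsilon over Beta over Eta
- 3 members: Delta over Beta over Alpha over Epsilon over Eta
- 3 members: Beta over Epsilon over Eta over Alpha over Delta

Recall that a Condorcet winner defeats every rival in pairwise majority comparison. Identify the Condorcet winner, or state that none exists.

none

Check each pair by majority over 19 ballots:
Delta–Beta: Beta 10–9.
Delta–Eta: Eta 13–6.
Delta vs Epsilon: Delta, 13–6.
Delta–Alpha: Delta 10–9.
Beta vs Eta: Eta, 10–9.
Beta–Epsilon: Beta 10–9.
Beta–Alpha: Beta 13–6.
Eta vs Epsilon: Epsilon, 12–7.
Eta–Alpha: Eta 10–9.
Epsilon–Alpha: Epsilon 10–9.
Every book loses at least once (Delta loses to Beta; Beta loses to Eta; Eta loses to Epsilon; Epsilon loses to Delta; Alpha loses to Delta). The majority relation contains the cycle Delta → Epsilon → Eta → Delta, so there is no Condorcet winner.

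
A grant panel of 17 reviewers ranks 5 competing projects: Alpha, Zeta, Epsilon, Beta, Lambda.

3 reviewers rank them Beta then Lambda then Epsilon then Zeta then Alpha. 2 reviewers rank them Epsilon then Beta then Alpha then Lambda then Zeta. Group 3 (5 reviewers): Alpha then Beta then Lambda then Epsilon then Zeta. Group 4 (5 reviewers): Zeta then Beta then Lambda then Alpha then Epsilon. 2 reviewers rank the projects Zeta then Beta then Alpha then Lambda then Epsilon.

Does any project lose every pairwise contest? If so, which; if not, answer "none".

Head-to-head results (17 reviewers):
Alpha vs Zeta: 2+5 = 7 for Alpha, 10 for Zeta — Zeta by 10–7.
Alpha vs Epsilon: 12 to 5, Alpha.
Alpha–Beta: Beta 12–5.
Alpha vs Lambda: Alpha preferred on 2+5+2 = 9 ballots; Alpha wins 9–8.
Zeta vs Epsilon: Zeta preferred on 5+2 = 7 ballots; Epsilon wins 10–7.
Zeta–Beta: Beta 10–7.
Zeta vs Lambda: 7 to 10, Lambda.
Epsilon vs Beta: Beta, 15–2.
Epsilon vs Lambda: Lambda wins 15–2.
Beta vs Lambda: Beta is ranked higher on 3+2+5+5+2 = 17 ballots, Lambda on 0. Beta wins 17–0.
Each project has at least one pairwise win (Alpha beats Epsilon; Zeta beats Alpha; Epsilon beats Zeta; Beta beats Alpha; Lambda beats Zeta) — no Condorcet loser.

none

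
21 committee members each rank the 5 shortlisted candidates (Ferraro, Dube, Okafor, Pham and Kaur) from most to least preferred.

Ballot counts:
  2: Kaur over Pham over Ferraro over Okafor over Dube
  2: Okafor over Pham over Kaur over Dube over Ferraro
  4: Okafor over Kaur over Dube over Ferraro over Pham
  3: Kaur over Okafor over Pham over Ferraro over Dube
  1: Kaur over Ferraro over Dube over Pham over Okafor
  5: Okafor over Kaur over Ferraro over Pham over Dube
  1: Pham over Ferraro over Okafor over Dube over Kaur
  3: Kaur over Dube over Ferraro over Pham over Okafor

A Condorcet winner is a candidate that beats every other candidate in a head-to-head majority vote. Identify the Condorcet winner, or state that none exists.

Okafor

Pairwise majorities:
Ferraro vs Dube: Ferraro is ranked higher on 2+3+1+5+1 = 12 ballots, Dube on 9. Ferraro wins 12–9.
Ferraro vs Okafor: Ferraro preferred on 2+1+1+3 = 7 ballots; Okafor wins 14–7.
Ferraro vs Pham: Ferraro preferred on 4+1+5+3 = 13 ballots; Ferraro wins 13–8.
Ferraro vs Kaur: Ferraro is ranked higher on 1 ballot, Kaur on 20. Kaur wins 20–1.
Dube vs Okafor: Dube is ranked higher on 1+3 = 4 ballots, Okafor on 17. Okafor wins 17–4.
Dube vs Pham: 8 to 13, Pham.
Dube vs Kaur: Dube preferred on 1 ballot; Kaur wins 20–1.
Okafor vs Pham: 14 to 7, Okafor.
Okafor vs Kaur: 12 to 9, Okafor.
Pham vs Kaur: Pham preferred on 2+1 = 3 ballots; Kaur wins 18–3.
Okafor defeats every rival head-to-head and is the Condorcet winner.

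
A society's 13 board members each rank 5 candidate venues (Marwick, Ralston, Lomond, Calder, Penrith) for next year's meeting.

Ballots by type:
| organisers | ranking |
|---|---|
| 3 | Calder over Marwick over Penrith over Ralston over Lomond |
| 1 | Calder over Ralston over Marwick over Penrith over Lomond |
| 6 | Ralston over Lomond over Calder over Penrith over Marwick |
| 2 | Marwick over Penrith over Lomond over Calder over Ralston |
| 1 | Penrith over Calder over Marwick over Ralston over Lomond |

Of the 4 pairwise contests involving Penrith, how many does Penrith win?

Penrith against each rival (13 organisers):
Penrith vs Marwick: Penrith is ranked higher on 6+1 = 7 ballots, Marwick on 6. Penrith wins 7–6.
Penrith vs Ralston: Penrith is ranked higher on 3+2+1 = 6 ballots, Ralston on 7. Ralston wins 7–6.
Penrith–Lomond: Penrith 7–6.
Penrith vs Calder: Penrith preferred on 2+1 = 3 ballots; Calder wins 10–3.
Penrith beats Marwick, Lomond; loses to Ralston, Calder — 2 pairwise wins.

2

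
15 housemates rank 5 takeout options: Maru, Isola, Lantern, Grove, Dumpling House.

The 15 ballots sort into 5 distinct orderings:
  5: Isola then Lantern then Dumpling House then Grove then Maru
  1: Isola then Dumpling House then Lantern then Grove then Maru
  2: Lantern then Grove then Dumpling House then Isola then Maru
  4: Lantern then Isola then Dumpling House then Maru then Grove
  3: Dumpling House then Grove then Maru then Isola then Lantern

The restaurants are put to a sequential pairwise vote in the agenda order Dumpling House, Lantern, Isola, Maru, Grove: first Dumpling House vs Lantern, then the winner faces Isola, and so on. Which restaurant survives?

Isola

Round 1: Dumpling House vs Lantern — 4–11, Lantern advances.
Round 2: Lantern vs Isola — 6–9, Isola advances.
Round 3: Isola vs Maru — 12–3, Isola advances.
Round 4: Isola vs Grove — 10–5, Isola advances.
The agenda winner is Isola.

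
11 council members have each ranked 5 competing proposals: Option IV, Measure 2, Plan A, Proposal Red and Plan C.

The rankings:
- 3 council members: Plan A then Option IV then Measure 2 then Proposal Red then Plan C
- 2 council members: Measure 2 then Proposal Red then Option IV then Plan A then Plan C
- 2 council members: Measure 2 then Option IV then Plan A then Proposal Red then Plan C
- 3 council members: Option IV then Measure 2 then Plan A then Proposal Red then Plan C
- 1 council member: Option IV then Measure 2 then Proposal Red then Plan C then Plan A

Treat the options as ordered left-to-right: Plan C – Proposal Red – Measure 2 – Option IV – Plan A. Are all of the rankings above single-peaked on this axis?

yes

Axis positions: Plan C=1, Proposal Red=2, Measure 2=3, Option IV=4, Plan A=5.
Faction 1 (peak Plan A at position 5): ranking walks positions 5-4-3-2-1, expanding outward from the peak — single-peaked.
Faction 2 (peak Measure 2 at position 3): ranking walks positions 3-2-4-5-1, expanding outward from the peak — single-peaked.
Faction 3 (peak Measure 2 at position 3): ranking walks positions 3-4-5-2-1, expanding outward from the peak — single-peaked.
Faction 4 (peak Option IV at position 4): ranking walks positions 4-3-5-2-1, expanding outward from the peak — single-peaked.
Faction 5 (peak Option IV at position 4): ranking walks positions 4-3-2-1-5, expanding outward from the peak — single-peaked.
Every ranking is single-peaked on this axis.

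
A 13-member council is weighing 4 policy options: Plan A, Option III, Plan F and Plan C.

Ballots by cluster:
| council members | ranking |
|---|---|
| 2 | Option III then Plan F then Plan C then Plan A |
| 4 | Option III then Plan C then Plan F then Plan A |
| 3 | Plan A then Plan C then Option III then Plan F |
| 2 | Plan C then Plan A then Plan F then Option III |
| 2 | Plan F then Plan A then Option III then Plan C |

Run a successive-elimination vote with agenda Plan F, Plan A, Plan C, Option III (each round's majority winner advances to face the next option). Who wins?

Round 1: Plan F vs Plan A — 8–5, Plan F advances.
Round 2: Plan F vs Plan C — 4–9, Plan C advances.
Round 3: Plan C vs Option III — 5–8, Option III advances.
The agenda winner is Option III.

Option III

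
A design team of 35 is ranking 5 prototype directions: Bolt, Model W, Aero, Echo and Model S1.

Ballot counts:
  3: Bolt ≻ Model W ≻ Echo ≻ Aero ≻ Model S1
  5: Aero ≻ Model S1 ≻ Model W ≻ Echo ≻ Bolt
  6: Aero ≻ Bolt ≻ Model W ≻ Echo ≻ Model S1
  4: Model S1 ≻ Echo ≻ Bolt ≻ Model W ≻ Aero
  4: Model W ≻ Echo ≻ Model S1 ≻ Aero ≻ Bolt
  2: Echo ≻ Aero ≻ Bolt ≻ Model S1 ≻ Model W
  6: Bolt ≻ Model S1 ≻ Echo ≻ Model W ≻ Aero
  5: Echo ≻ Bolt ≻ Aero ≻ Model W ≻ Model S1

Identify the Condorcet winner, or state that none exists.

none

Check each pair by majority over 35 ballots:
Bolt vs Model W: Bolt wins 26–9.
Bolt–Aero: Bolt 18–17.
Bolt vs Echo: Echo, 20–15.
Bolt vs Model S1: Bolt, 22–13.
Model W vs Aero: Aero, 18–17.
Model W vs Echo: Model W, 18–17.
Model W vs Model S1: Model W wins 18–17.
Aero vs Echo: Echo, 24–11.
Aero vs Model S1: Aero, 21–14.
Echo–Model S1: Echo 20–15.
No design is unbeaten: Bolt loses to Echo; Model W loses to Bolt; Aero loses to Bolt; Echo loses to Model W; Model S1 loses to Bolt. In particular Bolt → Model W → Echo → Bolt is a majority cycle — no Condorcet winner exists.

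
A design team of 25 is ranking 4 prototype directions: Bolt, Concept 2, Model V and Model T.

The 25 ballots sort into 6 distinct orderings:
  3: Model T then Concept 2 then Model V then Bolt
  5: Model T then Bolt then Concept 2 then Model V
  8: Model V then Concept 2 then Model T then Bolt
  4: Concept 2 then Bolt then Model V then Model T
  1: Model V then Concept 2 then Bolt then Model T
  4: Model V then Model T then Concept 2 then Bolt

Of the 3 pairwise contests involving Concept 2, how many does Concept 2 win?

Concept 2 against each rival (25 engineers):
Concept 2 vs Bolt: 3+8+4+1+4 = 20 for Concept 2, 5 for Bolt — Concept 2 by 20–5.
Concept 2 vs Model V: Concept 2 preferred on 3+5+4 = 12 ballots; Model V wins 13–12.
Concept 2 vs Model T: 13 to 12, Concept 2.
Concept 2 beats Bolt, Model T; loses to Model V — 2 pairwise wins.

2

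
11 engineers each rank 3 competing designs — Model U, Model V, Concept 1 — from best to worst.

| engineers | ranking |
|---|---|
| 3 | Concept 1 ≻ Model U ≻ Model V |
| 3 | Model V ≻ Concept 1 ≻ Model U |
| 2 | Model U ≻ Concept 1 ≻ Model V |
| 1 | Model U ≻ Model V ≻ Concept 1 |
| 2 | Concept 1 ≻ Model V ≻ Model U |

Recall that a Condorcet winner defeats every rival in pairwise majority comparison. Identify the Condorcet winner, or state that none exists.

Concept 1

Check each pair by majority over 11 ballots:
Model U vs Model V: Model U, 6–5.
Model U vs Concept 1: Concept 1, 8–3.
Model V vs Concept 1: Concept 1, 7–4.
Only Concept 1 has no losses; Concept 1 is the Condorcet winner.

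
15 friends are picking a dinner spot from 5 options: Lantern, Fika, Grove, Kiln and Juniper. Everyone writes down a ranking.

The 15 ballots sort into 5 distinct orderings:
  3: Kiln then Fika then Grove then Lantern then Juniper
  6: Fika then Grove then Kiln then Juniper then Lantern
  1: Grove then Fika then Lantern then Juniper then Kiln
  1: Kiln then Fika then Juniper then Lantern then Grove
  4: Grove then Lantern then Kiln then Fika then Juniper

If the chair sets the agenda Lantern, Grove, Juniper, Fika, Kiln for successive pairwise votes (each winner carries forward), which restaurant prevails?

Round 1: Lantern vs Grove — 1–14, Grove advances.
Round 2: Grove vs Juniper — 14–1, Grove advances.
Round 3: Grove vs Fika — 5–10, Fika advances.
Round 4: Fika vs Kiln — 7–8, Kiln advances.
Kiln survives the agenda.

Kiln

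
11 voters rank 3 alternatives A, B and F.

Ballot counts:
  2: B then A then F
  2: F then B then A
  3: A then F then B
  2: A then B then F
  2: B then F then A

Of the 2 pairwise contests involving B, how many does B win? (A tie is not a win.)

B against each rival (11 voters):
B vs A: 2+2+2 = 6 for B, 5 for A — B by 6–5.
B vs F: 6 to 5, B.
B beats A, F — 2 pairwise wins.

2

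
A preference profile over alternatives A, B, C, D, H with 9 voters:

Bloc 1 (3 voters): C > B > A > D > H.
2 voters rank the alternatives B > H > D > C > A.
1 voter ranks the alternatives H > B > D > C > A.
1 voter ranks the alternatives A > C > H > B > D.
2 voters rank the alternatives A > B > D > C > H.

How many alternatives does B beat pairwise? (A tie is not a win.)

4

B against each rival (9 voters):
B vs A: B, 6–3.
B vs C: B wins 5–4.
B vs D: B is ranked higher on 3+2+1+1+2 = 9 ballots, D on 0. B wins 9–0.
B vs H: B, 7–2.
B beats A, C, D, H — 4 pairwise wins.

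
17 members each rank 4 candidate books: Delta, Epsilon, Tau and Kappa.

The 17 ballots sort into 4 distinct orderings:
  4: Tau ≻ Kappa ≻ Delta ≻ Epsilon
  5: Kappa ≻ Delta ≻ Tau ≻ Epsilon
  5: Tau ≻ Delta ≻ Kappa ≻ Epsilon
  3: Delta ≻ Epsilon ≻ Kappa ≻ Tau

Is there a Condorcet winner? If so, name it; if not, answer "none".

Tau

Head-to-head results (17 members):
Delta–Epsilon: Delta 17–0.
Delta vs Tau: Tau wins 9–8.
Delta vs Kappa: Kappa, 9–8.
Epsilon–Tau: Tau 14–3.
Epsilon vs Kappa: Kappa wins 14–3.
Tau vs Kappa: Tau wins 9–8.
Tau beats each of Delta, Epsilon, Kappa — Tau is the Condorcet winner.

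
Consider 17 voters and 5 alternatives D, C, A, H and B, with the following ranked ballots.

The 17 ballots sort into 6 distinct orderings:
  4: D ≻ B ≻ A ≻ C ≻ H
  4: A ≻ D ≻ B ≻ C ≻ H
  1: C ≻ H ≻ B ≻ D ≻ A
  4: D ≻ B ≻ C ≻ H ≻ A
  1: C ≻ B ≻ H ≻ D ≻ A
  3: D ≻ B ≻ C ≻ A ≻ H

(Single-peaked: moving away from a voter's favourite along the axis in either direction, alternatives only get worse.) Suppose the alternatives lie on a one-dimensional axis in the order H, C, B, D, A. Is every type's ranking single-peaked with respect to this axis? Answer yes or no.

yes

Axis positions: H=1, C=2, B=3, D=4, A=5.
Type 1 (peak D at position 4): ranking walks positions 4-3-5-2-1, expanding outward from the peak — single-peaked.
Type 2 (peak A at position 5): ranking walks positions 5-4-3-2-1, expanding outward from the peak — single-peaked.
Type 3 (peak C at position 2): ranking walks positions 2-1-3-4-5, expanding outward from the peak — single-peaked.
Type 4 (peak D at position 4): ranking walks positions 4-3-2-1-5, expanding outward from the peak — single-peaked.
Type 5 (peak C at position 2): ranking walks positions 2-3-1-4-5, expanding outward from the peak — single-peaked.
Type 6 (peak D at position 4): ranking walks positions 4-3-2-5-1, expanding outward from the peak — single-peaked.
Every ranking is single-peaked on this axis.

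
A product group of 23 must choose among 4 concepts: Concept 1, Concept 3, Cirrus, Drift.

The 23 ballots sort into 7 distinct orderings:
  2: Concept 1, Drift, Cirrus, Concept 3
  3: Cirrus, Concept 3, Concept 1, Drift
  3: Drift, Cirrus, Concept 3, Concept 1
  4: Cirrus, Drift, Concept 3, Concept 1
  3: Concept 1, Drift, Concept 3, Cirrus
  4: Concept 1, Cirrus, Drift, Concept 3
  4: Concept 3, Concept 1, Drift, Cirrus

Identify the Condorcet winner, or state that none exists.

none

Check each pair by majority over 23 ballots:
Concept 1 vs Concept 3: 9 to 14, Concept 3.
Concept 1 vs Cirrus: 13 to 10, Concept 1.
Concept 1 vs Drift: 2+3+3+4+4 = 16 for Concept 1, 7 for Drift — Concept 1 by 16–7.
Concept 3 vs Cirrus: Concept 3 is ranked higher on 3+4 = 7 ballots, Cirrus on 16. Cirrus wins 16–7.
Concept 3 vs Drift: Concept 3 preferred on 3+4 = 7 ballots; Drift wins 16–7.
Cirrus vs Drift: Cirrus is ranked higher on 3+4+4 = 11 ballots, Drift on 12. Drift wins 12–11.
Each design drops at least one matchup (Concept 1 loses to Concept 3; Concept 3 loses to Cirrus; Cirrus loses to Concept 1; Drift loses to Concept 1); the cycle Concept 1 → Cirrus → Concept 3 → Concept 1 rules out a Condorcet winner.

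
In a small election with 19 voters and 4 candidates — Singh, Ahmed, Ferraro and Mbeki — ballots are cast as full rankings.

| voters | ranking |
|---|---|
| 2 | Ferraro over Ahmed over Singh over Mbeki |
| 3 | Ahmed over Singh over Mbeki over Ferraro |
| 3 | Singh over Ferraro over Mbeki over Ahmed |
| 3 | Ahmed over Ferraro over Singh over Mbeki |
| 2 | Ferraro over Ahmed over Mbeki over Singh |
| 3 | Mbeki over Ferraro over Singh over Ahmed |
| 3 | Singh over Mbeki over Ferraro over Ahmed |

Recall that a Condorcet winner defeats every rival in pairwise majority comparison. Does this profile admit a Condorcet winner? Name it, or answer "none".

Pairwise majorities:
Singh vs Ahmed: Singh is ranked higher on 3+3+3 = 9 ballots, Ahmed on 10. Ahmed wins 10–9.
Singh vs Ferraro: 9 to 10, Ferraro.
Singh vs Mbeki: Singh preferred on 2+3+3+3+3 = 14 ballots; Singh wins 14–5.
Ahmed vs Ferraro: Ahmed preferred on 3+3 = 6 ballots; Ferraro wins 13–6.
Ahmed vs Mbeki: Ahmed preferred on 2+3+3+2 = 10 ballots; Ahmed wins 10–9.
Ferraro vs Mbeki: 10 to 9, Ferraro.
Ferraro defeats every rival head-to-head and is the Condorcet winner.

Ferraro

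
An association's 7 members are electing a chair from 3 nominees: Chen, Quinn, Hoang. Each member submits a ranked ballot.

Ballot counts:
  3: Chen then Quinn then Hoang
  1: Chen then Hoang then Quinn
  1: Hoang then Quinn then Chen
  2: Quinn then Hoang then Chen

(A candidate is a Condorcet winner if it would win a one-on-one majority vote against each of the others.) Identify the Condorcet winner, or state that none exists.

Check each pair by majority over 7 ballots:
Chen vs Quinn: Chen, 4–3.
Chen–Hoang: Chen 4–3.
Quinn–Hoang: Quinn 5–2.
Only Chen has no losses; Chen is the Condorcet winner.

Chen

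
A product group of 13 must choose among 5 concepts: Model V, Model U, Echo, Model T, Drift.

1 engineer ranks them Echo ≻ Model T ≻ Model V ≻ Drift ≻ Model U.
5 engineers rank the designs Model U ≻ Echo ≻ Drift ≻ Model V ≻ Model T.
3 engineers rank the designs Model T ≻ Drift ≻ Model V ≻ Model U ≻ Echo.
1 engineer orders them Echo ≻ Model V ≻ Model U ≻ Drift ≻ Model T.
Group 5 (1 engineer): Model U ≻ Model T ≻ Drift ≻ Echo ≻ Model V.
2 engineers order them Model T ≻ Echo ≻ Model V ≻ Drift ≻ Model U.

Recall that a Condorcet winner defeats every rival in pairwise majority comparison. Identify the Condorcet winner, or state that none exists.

Check each pair by majority over 13 ballots:
Model V vs Model U: 1+3+1+2 = 7 for Model V, 6 for Model U — Model V by 7–6.
Model V vs Echo: 3 to 10, Echo.
Model V vs Model T: Model V is ranked higher on 5+1 = 6 ballots, Model T on 7. Model T wins 7–6.
Model V vs Drift: 1+1+2 = 4 for Model V, 9 for Drift — Drift by 9–4.
Model U vs Echo: Model U preferred on 5+3+1 = 9 ballots; Model U wins 9–4.
Model U vs Model T: Model U is ranked higher on 5+1+1 = 7 ballots, Model T on 6. Model U wins 7–6.
Model U vs Drift: Model U preferred on 5+1+1 = 7 ballots; Model U wins 7–6.
Echo vs Model T: 7 to 6, Echo.
Echo vs Drift: Echo is ranked higher on 1+5+1+2 = 9 ballots, Drift on 4. Echo wins 9–4.
Model T vs Drift: 7 to 6, Model T.
No design is unbeaten: Model V loses to Echo; Model U loses to Model V; Echo loses to Model U; Model T loses to Model U; Drift loses to Model U. In particular Model V beats Model U beats Echo beats Model V is a majority cycle — no Condorcet winner exists.

none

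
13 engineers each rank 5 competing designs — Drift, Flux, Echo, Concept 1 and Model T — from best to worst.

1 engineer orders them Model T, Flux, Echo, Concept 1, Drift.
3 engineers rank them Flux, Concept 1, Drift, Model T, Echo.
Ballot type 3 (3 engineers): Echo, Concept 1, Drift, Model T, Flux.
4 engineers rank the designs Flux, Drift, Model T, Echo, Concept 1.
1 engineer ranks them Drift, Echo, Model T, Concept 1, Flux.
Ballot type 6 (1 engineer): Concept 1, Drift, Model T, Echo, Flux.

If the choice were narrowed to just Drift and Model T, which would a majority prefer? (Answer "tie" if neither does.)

Ballots ranking Drift above Model T: 3 + 3 + 4 + 1 + 1 = 12.
Ballots ranking Model T above Drift: 13 − 12 = 1.
Drift wins the head-to-head 12–1.

Drift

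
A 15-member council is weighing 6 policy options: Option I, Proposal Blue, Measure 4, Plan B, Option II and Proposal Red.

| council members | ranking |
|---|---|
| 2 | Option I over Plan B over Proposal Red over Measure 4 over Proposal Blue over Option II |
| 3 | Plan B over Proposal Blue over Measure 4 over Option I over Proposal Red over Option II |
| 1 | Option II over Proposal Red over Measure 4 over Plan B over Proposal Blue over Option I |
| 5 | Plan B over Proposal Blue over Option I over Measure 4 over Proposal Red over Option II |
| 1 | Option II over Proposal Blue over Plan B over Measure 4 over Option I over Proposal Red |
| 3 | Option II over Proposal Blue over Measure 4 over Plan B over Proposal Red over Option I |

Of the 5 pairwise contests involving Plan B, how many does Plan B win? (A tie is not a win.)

5

Plan B against each rival (15 council members):
Plan B–Option I: Plan B 13–2.
Plan B vs Proposal Blue: 2+3+1+5 = 11 for Plan B, 4 for Proposal Blue — Plan B by 11–4.
Plan B vs Measure 4: 2+3+5+1 = 11 for Plan B, 4 for Measure 4 — Plan B by 11–4.
Plan B–Option II: Plan B 10–5.
Plan B vs Proposal Red: 2+3+5+1+3 = 14 for Plan B, 1 for Proposal Red — Plan B by 14–1.
Plan B beats Option I, Proposal Blue, Measure 4, Option II, Proposal Red — 5 pairwise wins.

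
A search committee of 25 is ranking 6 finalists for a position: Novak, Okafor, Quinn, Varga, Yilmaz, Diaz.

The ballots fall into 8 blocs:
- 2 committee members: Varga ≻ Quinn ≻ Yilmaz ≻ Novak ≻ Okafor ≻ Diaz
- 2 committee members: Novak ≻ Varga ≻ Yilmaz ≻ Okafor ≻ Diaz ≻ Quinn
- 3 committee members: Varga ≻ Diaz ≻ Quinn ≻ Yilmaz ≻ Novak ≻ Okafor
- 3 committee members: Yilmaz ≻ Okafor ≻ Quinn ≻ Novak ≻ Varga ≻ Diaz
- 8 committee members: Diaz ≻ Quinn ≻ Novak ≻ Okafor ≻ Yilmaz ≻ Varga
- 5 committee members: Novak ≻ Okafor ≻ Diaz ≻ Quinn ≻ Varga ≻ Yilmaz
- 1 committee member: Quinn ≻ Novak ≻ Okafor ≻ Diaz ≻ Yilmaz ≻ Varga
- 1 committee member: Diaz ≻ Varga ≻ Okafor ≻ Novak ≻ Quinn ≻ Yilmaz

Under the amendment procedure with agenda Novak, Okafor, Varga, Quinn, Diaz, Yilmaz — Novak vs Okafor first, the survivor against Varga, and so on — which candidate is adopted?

Diaz

Round 1: Novak vs Okafor — 21–4, Novak advances.
Round 2: Novak vs Varga — 19–6, Novak advances.
Round 3: Novak vs Quinn — 8–17, Quinn advances.
Round 4: Quinn vs Diaz — 6–19, Diaz advances.
Round 5: Diaz vs Yilmaz — 18–7, Diaz advances.
The agenda winner is Diaz.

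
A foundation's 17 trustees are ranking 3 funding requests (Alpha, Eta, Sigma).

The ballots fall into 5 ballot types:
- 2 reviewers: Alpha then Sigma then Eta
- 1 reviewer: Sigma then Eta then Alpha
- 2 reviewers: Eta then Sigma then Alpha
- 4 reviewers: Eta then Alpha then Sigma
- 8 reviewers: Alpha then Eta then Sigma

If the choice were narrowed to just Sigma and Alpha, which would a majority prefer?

Ballots ranking Sigma above Alpha: 1 + 2 = 3.
Ballots ranking Alpha above Sigma: 17 − 3 = 14.
Alpha wins the head-to-head 14–3.

Alpha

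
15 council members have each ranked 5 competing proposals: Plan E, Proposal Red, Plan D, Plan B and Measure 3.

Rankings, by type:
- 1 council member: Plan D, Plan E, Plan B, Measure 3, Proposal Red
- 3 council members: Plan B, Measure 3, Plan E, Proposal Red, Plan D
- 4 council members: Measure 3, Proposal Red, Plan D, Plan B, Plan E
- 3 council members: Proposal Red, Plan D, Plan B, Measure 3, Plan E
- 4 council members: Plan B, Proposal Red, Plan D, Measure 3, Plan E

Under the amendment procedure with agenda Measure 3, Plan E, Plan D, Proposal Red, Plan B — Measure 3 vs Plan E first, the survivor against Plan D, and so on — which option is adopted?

Round 1: Measure 3 vs Plan E — 14–1, Measure 3 advances.
Round 2: Measure 3 vs Plan D — 7–8, Plan D advances.
Round 3: Plan D vs Proposal Red — 1–14, Proposal Red advances.
Round 4: Proposal Red vs Plan B — 7–8, Plan B advances.
Plan B survives the agenda.

Plan B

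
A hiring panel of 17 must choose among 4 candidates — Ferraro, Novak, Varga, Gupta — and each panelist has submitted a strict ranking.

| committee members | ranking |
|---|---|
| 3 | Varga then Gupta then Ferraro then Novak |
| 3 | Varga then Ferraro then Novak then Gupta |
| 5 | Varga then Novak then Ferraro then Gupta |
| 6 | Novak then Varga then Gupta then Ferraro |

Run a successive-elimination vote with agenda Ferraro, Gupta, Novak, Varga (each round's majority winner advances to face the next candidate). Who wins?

Varga

Round 1: Ferraro vs Gupta — 8–9, Gupta advances.
Round 2: Gupta vs Novak — 3–14, Novak advances.
Round 3: Novak vs Varga — 6–11, Varga advances.
Varga survives the agenda.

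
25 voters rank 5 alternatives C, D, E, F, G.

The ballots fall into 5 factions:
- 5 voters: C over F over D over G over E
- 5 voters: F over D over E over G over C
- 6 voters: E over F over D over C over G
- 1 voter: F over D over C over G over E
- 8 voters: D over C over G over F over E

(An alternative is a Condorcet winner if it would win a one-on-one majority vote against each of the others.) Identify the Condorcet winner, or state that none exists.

none

Check each pair by majority over 25 ballots:
C vs D: D wins 20–5.
C vs E: C wins 14–11.
C vs F: C wins 13–12.
C vs G: C, 20–5.
D vs E: D, 19–6.
D vs F: F wins 17–8.
D–G: D 25–0.
E–F: F 19–6.
E–G: G 14–11.
F vs G: F wins 17–8.
Every alternative loses at least once (C loses to D; D loses to F; E loses to C; F loses to C; G loses to C). The majority relation contains the cycle C > F > D > C, so there is no Condorcet winner.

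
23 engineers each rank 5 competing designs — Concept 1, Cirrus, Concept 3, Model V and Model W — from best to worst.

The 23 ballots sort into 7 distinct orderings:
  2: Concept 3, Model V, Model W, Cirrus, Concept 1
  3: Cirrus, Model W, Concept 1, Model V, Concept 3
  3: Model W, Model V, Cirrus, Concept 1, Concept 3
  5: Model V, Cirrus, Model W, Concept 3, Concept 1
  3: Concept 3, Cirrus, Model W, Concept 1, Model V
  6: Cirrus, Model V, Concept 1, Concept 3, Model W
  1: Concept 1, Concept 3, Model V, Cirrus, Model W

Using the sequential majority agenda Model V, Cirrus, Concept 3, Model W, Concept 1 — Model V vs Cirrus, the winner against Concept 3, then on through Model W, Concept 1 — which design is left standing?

Cirrus

Round 1: Model V vs Cirrus — 11–12, Cirrus advances.
Round 2: Cirrus vs Concept 3 — 17–6, Cirrus advances.
Round 3: Cirrus vs Model W — 18–5, Cirrus advances.
Round 4: Cirrus vs Concept 1 — 22–1, Cirrus advances.
Cirrus survives the agenda.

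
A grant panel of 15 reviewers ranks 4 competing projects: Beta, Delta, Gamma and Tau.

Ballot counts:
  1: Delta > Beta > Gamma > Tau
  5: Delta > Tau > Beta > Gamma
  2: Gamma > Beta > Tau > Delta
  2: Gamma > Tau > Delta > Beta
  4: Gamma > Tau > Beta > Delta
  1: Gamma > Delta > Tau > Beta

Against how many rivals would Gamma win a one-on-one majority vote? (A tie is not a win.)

3

Gamma against each rival (15 reviewers):
Gamma vs Beta: Gamma, 9–6.
Gamma vs Delta: Gamma, 9–6.
Gamma vs Tau: Gamma wins 10–5.
Gamma beats Beta, Delta, Tau — 3 pairwise wins.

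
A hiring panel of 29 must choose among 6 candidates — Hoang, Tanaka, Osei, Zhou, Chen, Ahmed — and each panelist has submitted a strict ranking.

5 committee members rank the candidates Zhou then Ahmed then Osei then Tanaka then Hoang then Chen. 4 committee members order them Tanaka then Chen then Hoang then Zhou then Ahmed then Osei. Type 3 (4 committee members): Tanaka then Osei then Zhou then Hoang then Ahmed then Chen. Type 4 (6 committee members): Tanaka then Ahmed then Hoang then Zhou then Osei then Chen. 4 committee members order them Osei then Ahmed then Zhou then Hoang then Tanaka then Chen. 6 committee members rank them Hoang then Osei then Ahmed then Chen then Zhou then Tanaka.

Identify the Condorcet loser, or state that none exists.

Pairwise majorities:
Hoang vs Tanaka: Tanaka, 19–10.
Hoang vs Osei: Hoang, 16–13.
Hoang–Zhou: Hoang 16–13.
Hoang–Chen: Hoang 25–4.
Hoang vs Ahmed: Ahmed wins 15–14.
Tanaka vs Osei: 4+4+6 = 14 for Tanaka, 15 for Osei — Osei by 15–14.
Tanaka vs Zhou: Tanaka is ranked higher on 4+4+6 = 14 ballots, Zhou on 15. Zhou wins 15–14.
Tanaka–Chen: Tanaka 23–6.
Tanaka vs Ahmed: 4+4+6 = 14 for Tanaka, 15 for Ahmed — Ahmed by 15–14.
Osei vs Zhou: Zhou, 15–14.
Osei vs Chen: Osei wins 25–4.
Osei vs Ahmed: Ahmed, 15–14.
Zhou–Chen: Zhou 19–10.
Zhou vs Ahmed: Ahmed, 16–13.
Chen–Ahmed: Ahmed 25–4.
Chen loses to every other candidate — it is the Condorcet loser.

Chen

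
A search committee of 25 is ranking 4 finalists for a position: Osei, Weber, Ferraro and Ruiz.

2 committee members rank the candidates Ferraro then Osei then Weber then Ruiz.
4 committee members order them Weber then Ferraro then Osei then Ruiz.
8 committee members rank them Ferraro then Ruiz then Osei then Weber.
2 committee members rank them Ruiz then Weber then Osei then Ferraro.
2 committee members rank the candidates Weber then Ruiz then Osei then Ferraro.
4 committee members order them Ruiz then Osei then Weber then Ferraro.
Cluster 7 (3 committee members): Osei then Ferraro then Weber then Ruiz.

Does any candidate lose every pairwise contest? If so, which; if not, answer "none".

Weber

Head-to-head results (25 committee members):
Osei vs Weber: 2+8+4+3 = 17 for Osei, 8 for Weber — Osei by 17–8.
Osei–Ferraro: Ferraro 14–11.
Osei vs Ruiz: 9 to 16, Ruiz.
Weber vs Ferraro: Weber is ranked higher on 4+2+2+4 = 12 ballots, Ferraro on 13. Ferraro wins 13–12.
Weber vs Ruiz: Ruiz wins 14–11.
Ferraro vs Ruiz: Ferraro wins 17–8.
Only Weber has no wins; Weber is the Condorcet loser.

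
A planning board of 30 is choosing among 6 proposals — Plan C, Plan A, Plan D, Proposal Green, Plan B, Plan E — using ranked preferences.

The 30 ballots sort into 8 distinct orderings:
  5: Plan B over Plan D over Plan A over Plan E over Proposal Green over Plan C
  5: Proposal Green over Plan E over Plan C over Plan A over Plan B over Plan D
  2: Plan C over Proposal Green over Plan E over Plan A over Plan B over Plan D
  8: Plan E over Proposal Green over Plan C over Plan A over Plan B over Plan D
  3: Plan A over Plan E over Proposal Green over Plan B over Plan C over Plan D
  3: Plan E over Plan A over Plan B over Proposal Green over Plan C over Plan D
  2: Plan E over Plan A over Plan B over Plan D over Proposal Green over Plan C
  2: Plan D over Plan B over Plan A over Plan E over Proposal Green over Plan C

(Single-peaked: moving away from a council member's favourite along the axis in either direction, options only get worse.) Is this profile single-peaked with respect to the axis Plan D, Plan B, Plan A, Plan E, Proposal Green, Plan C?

Axis positions: Plan D=1, Plan B=2, Plan A=3, Plan E=4, Proposal Green=5, Plan C=6.
Ballot type 1 (peak Plan B at position 2): ranking walks positions 2-1-3-4-5-6, expanding outward from the peak — single-peaked.
Ballot type 2 (peak Proposal Green at position 5): ranking walks positions 5-4-6-3-2-1, expanding outward from the peak — single-peaked.
Ballot type 3 (peak Plan C at position 6): ranking walks positions 6-5-4-3-2-1, expanding outward from the peak — single-peaked.
Ballot type 4 (peak Plan E at position 4): ranking walks positions 4-5-6-3-2-1, expanding outward from the peak — single-peaked.
Ballot type 5 (peak Plan A at position 3): ranking walks positions 3-4-5-2-6-1, expanding outward from the peak — single-peaked.
Ballot type 6 (peak Plan E at position 4): ranking walks positions 4-3-2-5-6-1, expanding outward from the peak — single-peaked.
Ballot type 7 (peak Plan E at position 4): ranking walks positions 4-3-2-1-5-6, expanding outward from the peak — single-peaked.
Ballot type 8 (peak Plan D at position 1): ranking walks positions 1-2-3-4-5-6, expanding outward from the peak — single-peaked.
Every ranking is single-peaked on this axis.

yes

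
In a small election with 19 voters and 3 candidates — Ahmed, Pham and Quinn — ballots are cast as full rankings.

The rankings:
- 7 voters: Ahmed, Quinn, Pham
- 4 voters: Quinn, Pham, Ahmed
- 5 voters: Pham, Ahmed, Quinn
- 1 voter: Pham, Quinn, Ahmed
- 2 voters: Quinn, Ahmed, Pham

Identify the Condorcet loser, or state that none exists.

Head-to-head results (19 voters):
Ahmed vs Pham: Pham wins 10–9.
Ahmed vs Quinn: Ahmed preferred on 7+5 = 12 ballots; Ahmed wins 12–7.
Pham vs Quinn: Pham is ranked higher on 5+1 = 6 ballots, Quinn on 13. Quinn wins 13–6.
Each candidate has at least one pairwise win (Ahmed beats Quinn; Pham beats Ahmed; Quinn beats Pham) — no Condorcet loser.

none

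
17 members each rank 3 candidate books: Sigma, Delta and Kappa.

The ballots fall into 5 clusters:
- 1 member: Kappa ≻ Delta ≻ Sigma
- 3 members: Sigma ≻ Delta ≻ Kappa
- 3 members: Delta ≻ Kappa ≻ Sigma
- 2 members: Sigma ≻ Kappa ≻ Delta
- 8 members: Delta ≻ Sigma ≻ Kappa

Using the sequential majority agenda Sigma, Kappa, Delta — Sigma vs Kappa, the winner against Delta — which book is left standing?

Round 1: Sigma vs Kappa — 13–4, Sigma advances.
Round 2: Sigma vs Delta — 5–12, Delta advances.
Delta survives the agenda.

Delta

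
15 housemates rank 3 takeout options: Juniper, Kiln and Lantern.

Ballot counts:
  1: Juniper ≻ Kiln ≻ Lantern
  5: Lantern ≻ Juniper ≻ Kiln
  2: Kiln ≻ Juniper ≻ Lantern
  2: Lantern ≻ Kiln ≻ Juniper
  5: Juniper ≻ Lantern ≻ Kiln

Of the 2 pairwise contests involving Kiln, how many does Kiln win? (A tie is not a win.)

Kiln against each rival (15 friends):
Kiln vs Juniper: 4 to 11, Juniper.
Kiln vs Lantern: Lantern wins 12–3.
Kiln beats no one; loses to Juniper, Lantern — 0 pairwise wins.

0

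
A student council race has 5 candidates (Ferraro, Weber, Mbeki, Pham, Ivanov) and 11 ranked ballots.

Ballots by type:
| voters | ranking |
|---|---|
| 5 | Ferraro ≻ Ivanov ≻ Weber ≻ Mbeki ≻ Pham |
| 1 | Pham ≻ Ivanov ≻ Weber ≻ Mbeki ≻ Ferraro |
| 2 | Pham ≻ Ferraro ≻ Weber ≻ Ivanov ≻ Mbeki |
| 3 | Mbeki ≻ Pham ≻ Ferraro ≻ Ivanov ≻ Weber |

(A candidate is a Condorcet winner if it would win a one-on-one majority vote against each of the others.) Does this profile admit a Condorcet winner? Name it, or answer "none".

Pairwise majorities:
Ferraro–Weber: Ferraro 10–1.
Ferraro–Mbeki: Ferraro 7–4.
Ferraro vs Pham: Pham wins 6–5.
Ferraro–Ivanov: Ferraro 10–1.
Weber–Mbeki: Weber 8–3.
Weber–Pham: Pham 6–5.
Weber vs Ivanov: Ivanov wins 9–2.
Mbeki–Pham: Mbeki 8–3.
Mbeki vs Ivanov: Ivanov, 8–3.
Pham–Ivanov: Pham 6–5.
No candidate is unbeaten: Ferraro loses to Pham; Weber loses to Ferraro; Mbeki loses to Ferraro; Pham loses to Mbeki; Ivanov loses to Ferraro. In particular Ferraro > Mbeki > Pham > Ferraro is a majority cycle — no Condorcet winner exists.

none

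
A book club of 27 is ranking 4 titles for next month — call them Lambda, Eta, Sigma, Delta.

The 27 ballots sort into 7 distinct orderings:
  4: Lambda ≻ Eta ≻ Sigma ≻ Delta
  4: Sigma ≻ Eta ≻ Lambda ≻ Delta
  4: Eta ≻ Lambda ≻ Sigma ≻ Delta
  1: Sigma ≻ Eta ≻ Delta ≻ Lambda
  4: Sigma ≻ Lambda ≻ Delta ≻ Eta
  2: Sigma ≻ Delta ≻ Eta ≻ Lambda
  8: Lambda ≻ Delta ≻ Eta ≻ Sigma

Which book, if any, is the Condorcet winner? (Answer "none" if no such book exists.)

Head-to-head results (27 members):
Lambda vs Eta: Lambda wins 16–11.
Lambda vs Sigma: Lambda, 16–11.
Lambda–Delta: Lambda 24–3.
Eta vs Sigma: Eta wins 16–11.
Eta vs Delta: Delta wins 14–13.
Sigma vs Delta: Sigma wins 19–8.
Lambda defeats every rival head-to-head and is the Condorcet winner.

Lambda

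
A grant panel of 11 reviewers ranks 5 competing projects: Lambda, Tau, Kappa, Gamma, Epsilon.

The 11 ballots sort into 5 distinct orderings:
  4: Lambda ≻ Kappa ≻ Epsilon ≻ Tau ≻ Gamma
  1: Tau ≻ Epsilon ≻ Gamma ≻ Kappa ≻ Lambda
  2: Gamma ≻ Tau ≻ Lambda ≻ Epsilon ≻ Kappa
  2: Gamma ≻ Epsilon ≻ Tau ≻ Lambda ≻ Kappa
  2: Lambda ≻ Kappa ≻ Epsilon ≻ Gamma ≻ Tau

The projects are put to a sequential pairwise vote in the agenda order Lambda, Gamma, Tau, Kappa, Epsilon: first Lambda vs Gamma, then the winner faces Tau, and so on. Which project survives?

Round 1: Lambda vs Gamma — 6–5, Lambda advances.
Round 2: Lambda vs Tau — 6–5, Lambda advances.
Round 3: Lambda vs Kappa — 10–1, Lambda advances.
Round 4: Lambda vs Epsilon — 8–3, Lambda advances.
Lambda survives the agenda.

Lambda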